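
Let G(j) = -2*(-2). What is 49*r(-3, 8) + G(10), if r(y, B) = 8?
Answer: 396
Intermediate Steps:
G(j) = 4
49*r(-3, 8) + G(10) = 49*8 + 4 = 392 + 4 = 396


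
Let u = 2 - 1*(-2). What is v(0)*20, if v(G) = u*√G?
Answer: 0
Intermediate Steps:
u = 4 (u = 2 + 2 = 4)
v(G) = 4*√G
v(0)*20 = (4*√0)*20 = (4*0)*20 = 0*20 = 0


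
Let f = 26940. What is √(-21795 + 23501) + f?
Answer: 26940 + √1706 ≈ 26981.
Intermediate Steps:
√(-21795 + 23501) + f = √(-21795 + 23501) + 26940 = √1706 + 26940 = 26940 + √1706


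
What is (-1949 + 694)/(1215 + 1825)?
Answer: -251/608 ≈ -0.41283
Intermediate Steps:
(-1949 + 694)/(1215 + 1825) = -1255/3040 = -1255*1/3040 = -251/608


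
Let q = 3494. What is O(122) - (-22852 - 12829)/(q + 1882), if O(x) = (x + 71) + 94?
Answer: 1578593/5376 ≈ 293.64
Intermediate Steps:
O(x) = 165 + x (O(x) = (71 + x) + 94 = 165 + x)
O(122) - (-22852 - 12829)/(q + 1882) = (165 + 122) - (-22852 - 12829)/(3494 + 1882) = 287 - (-35681)/5376 = 287 - 1*(-35681/5376) = 287 + 35681/5376 = 1578593/5376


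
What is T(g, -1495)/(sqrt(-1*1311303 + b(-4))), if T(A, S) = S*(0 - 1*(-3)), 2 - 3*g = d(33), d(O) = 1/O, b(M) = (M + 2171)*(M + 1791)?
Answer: -4485*sqrt(2561126)/2561126 ≈ -2.8025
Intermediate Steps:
b(M) = (1791 + M)*(2171 + M) (b(M) = (2171 + M)*(1791 + M) = (1791 + M)*(2171 + M))
g = 65/99 (g = 2/3 - 1/3/33 = 2/3 - 1/3*1/33 = 2/3 - 1/99 = 65/99 ≈ 0.65657)
T(A, S) = 3*S (T(A, S) = S*(0 + 3) = S*3 = 3*S)
T(g, -1495)/(sqrt(-1*1311303 + b(-4))) = (3*(-1495))/(sqrt(-1*1311303 + (3888261 + (-4)**2 + 3962*(-4)))) = -4485/sqrt(-1311303 + (3888261 + 16 - 15848)) = -4485/sqrt(-1311303 + 3872429) = -4485*sqrt(2561126)/2561126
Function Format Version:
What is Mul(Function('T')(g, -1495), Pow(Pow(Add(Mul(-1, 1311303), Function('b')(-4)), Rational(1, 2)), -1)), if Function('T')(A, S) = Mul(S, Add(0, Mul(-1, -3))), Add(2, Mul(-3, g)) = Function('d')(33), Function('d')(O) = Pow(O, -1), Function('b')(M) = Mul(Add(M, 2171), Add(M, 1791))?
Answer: Mul(Rational(-4485, 2561126), Pow(2561126, Rational(1, 2))) ≈ -2.8025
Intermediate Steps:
Function('b')(M) = Mul(Add(1791, M), Add(2171, M)) (Function('b')(M) = Mul(Add(2171, M), Add(1791, M)) = Mul(Add(1791, M), Add(2171, M)))
g = Rational(65, 99) (g = Add(Rational(2, 3), Mul(Rational(-1, 3), Pow(33, -1))) = Add(Rational(2, 3), Mul(Rational(-1, 3), Rational(1, 33))) = Add(Rational(2, 3), Rational(-1, 99)) = Rational(65, 99) ≈ 0.65657)
Function('T')(A, S) = Mul(3, S) (Function('T')(A, S) = Mul(S, Add(0, 3)) = Mul(S, 3) = Mul(3, S))
Mul(Function('T')(g, -1495), Pow(Pow(Add(Mul(-1, 1311303), Function('b')(-4)), Rational(1, 2)), -1)) = Mul(Mul(3, -1495), Pow(Pow(Add(Mul(-1, 1311303), Add(3888261, Pow(-4, 2), Mul(3962, -4))), Rational(1, 2)), -1)) = Mul(-4485, Pow(Pow(Add(-1311303, Add(3888261, 16, -15848)), Rational(1, 2)), -1)) = Mul(-4485, Pow(Pow(Add(-1311303, 3872429), Rational(1, 2)), -1)) = Mul(-4485, Pow(Pow(2561126, Rational(1, 2)), -1)) = Mul(-4485, Mul(Rational(1, 2561126), Pow(2561126, Rational(1, 2)))) = Mul(Rational(-4485, 2561126), Pow(2561126, Rational(1, 2)))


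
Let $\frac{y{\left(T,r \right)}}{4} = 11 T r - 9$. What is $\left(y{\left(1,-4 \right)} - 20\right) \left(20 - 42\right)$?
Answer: $5104$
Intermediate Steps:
$y{\left(T,r \right)} = -36 + 44 T r$ ($y{\left(T,r \right)} = 4 \left(11 T r - 9\right) = 4 \left(-9 + 11 T r\right) = -36 + 44 T r$)
$\left(y{\left(1,-4 \right)} - 20\right) \left(20 - 42\right) = \left(\left(-36 + 44 \cdot 1 \left(-4\right)\right) - 20\right) \left(20 - 42\right) = \left(\left(-36 - 176\right) - 20\right) \left(-22\right) = \left(-212 - 20\right) \left(-22\right) = \left(-232\right) \left(-22\right) = 5104$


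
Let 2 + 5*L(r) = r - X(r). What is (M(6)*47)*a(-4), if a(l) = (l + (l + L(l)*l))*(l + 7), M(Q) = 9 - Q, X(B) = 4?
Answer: 0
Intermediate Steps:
L(r) = -6/5 + r/5 (L(r) = -2/5 + (r - 1*4)/5 = -2/5 + (r - 4)/5 = -2/5 + (-4 + r)/5 = -2/5 + (-4/5 + r/5) = -6/5 + r/5)
a(l) = (7 + l)*(2*l + l*(-6/5 + l/5)) (a(l) = (l + (l + (-6/5 + l/5)*l))*(l + 7) = (l + (l + l*(-6/5 + l/5)))*(7 + l) = (2*l + l*(-6/5 + l/5))*(7 + l) = (7 + l)*(2*l + l*(-6/5 + l/5)))
(M(6)*47)*a(-4) = ((9 - 1*6)*47)*((1/5)*(-4)*(28 + (-4)**2 + 11*(-4))) = ((9 - 6)*47)*((1/5)*(-4)*(28 + 16 - 44)) = (3*47)*((1/5)*(-4)*0) = 141*0 = 0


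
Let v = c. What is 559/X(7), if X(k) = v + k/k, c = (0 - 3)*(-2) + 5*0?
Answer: 559/7 ≈ 79.857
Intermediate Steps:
c = 6 (c = -3*(-2) + 0 = 6 + 0 = 6)
v = 6
X(k) = 7 (X(k) = 6 + k/k = 6 + 1 = 7)
559/X(7) = 559/7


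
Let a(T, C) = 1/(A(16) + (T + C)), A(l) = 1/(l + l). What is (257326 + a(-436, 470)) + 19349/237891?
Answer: 22221250387349/86354433 ≈ 2.5733e+5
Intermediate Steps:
A(l) = 1/(2*l)
a(T, C) = 1/(1/32 + C + T) (a(T, C) = 1/((½)/16 + (T + C)) = 1/((½)*(1/16) + (C + T)) = 1/(1/32 + (C + T)) = 1/(1/32 + C + T))
(257326 + a(-436, 470)) + 19349/237891 = (257326 + 32/(1 + 32*470 + 32*(-436))) + 19349/237891 = (257326 + 32/(1 + 15040 - 13952)) + 19349*(1/237891) = (257326 + 32/1089) + 19349/237891 = 280228046/1089 + 19349/237891 = 22221250387349/86354433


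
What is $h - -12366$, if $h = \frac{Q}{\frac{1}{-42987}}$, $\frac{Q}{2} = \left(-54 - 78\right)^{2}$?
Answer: $-1497998610$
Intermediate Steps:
$Q = 34848$ ($Q = 2 \left(-54 - 78\right)^{2} = 2 \left(-132\right)^{2} = 2 \cdot 17424 = 34848$)
$h = -1498010976$ ($h = \frac{34848}{\frac{1}{-42987}} = \frac{34848}{- \frac{1}{42987}} = 34848 \left(-42987\right) = -1498010976$)
$h - -12366 = -1498010976 - -12366 = -1498010976 + 12366 = -1497998610$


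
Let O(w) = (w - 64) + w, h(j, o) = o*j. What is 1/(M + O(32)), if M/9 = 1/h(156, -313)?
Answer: -16276/3 ≈ -5425.3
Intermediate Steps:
h(j, o) = j*o
O(w) = -64 + 2*w (O(w) = (-64 + w) + w = -64 + 2*w)
M = -3/16276 (M = 9/((156*(-313))) = 9/(-48828) = 9*(-1/48828) = -3/16276 ≈ -0.00018432)
1/(M + O(32)) = 1/(-3/16276 + (-64 + 2*32)) = 1/(-3/16276 + (-64 + 64)) = 1/(-3/16276 + 0) = 1/(-3/16276) = -16276/3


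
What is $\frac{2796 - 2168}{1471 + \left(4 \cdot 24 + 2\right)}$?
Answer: $\frac{628}{1569} \approx 0.40025$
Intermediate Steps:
$\frac{2796 - 2168}{1471 + \left(4 \cdot 24 + 2\right)} = \frac{2796 - 2168}{1471 + \left(96 + 2\right)} = \frac{628}{1471 + 98} = \frac{628}{1569}$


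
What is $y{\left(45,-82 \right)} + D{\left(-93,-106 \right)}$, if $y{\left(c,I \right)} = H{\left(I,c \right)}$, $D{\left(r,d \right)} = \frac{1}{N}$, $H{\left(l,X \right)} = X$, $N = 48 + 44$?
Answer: $\frac{4141}{92} \approx 45.011$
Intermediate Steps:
$N = 92$
$D{\left(r,d \right)} = \frac{1}{92}$
$y{\left(c,I \right)} = c$
$y{\left(45,-82 \right)} + D{\left(-93,-106 \right)} = 45 + \frac{1}{92} = \frac{4141}{92}$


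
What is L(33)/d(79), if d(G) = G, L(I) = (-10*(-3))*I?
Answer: 990/79 ≈ 12.532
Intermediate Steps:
L(I) = 30*I
L(33)/d(79) = (30*33)/79 = 990*(1/79) = 990/79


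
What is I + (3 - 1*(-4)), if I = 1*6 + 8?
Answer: 21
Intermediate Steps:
I = 14 (I = 6 + 8 = 14)
I + (3 - 1*(-4)) = 14 + (3 - 1*(-4)) = 14 + (3 + 4) = 14 + 7 = 21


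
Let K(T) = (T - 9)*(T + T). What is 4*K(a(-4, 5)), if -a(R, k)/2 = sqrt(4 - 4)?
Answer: 0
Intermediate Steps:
a(R, k) = 0 (a(R, k) = -2*sqrt(4 - 4) = -2*sqrt(0) = -2*0 = 0)
K(T) = 2*T*(-9 + T) (K(T) = (-9 + T)*(2*T) = 2*T*(-9 + T))
4*K(a(-4, 5)) = 4*(2*0*(-9 + 0)) = 4*(2*0*(-9)) = 4*0 = 0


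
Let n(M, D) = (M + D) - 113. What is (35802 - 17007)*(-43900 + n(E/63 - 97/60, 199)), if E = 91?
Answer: -9881848403/12 ≈ -8.2349e+8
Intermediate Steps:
n(M, D) = -113 + D + M (n(M, D) = (D + M) - 113 = -113 + D + M)
(35802 - 17007)*(-43900 + n(E/63 - 97/60, 199)) = (35802 - 17007)*(-43900 + (-113 + 199 + (91/63 - 97/60))) = 18795*(-43900 + (-113 + 199 + (91*(1/63) - 97*1/60))) = 18795*(-43900 + (-113 + 199 + (13/9 - 97/60))) = 18795*(-43900 + (-113 + 199 - 31/180)) = 18795*(-43900 + 15449/180) = 18795*(-7886551/180) = -9881848403/12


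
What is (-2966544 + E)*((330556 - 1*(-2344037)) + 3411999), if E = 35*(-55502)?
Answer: -29879773999488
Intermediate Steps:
E = -1942570
(-2966544 + E)*((330556 - 1*(-2344037)) + 3411999) = (-2966544 - 1942570)*((330556 - 1*(-2344037)) + 3411999) = -4909114*((330556 + 2344037) + 3411999) = -4909114*(2674593 + 3411999) = -4909114*6086592 = -29879773999488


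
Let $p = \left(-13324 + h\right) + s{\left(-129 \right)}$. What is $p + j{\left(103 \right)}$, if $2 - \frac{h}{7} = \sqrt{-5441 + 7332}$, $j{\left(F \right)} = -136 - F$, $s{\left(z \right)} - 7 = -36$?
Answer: $-13578 - 7 \sqrt{1891} \approx -13882.0$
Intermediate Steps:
$s{\left(z \right)} = -29$ ($s{\left(z \right)} = 7 - 36 = -29$)
$h = 14 - 7 \sqrt{1891}$ ($h = 14 - 7 \sqrt{-5441 + 7332} = 14 - 7 \sqrt{1891} \approx -290.4$)
$p = -13339 - 7 \sqrt{1891}$ ($p = \left(-13324 + \left(14 - 7 \sqrt{1891}\right)\right) - 29 = \left(-13310 - 7 \sqrt{1891}\right) - 29 = -13339 - 7 \sqrt{1891} \approx -13643.0$)
$p + j{\left(103 \right)} = \left(-13339 - 7 \sqrt{1891}\right) - 239 = -13578 - 7 \sqrt{1891}$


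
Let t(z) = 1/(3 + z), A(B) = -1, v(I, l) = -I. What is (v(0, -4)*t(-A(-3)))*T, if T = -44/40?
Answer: 0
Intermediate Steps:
T = -11/10 (T = -44*1/40 = -11/10 ≈ -1.1000)
(v(0, -4)*t(-A(-3)))*T = ((-1*0)/(3 - 1*(-1)))*(-11/10) = (0/(3 + 1))*(-11/10) = (0/4)*(-11/10) = (0*(¼))*(-11/10) = 0*(-11/10) = 0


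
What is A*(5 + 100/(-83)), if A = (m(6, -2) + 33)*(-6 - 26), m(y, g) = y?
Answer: -393120/83 ≈ -4736.4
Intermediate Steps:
A = -1248 (A = (6 + 33)*(-6 - 26) = 39*(-32) = -1248)
A*(5 + 100/(-83)) = -1248*(5 + 100/(-83)) = -1248*(5 + 100*(-1/83)) = -1248*(5 - 100/83) = -1248*315/83 = -393120/83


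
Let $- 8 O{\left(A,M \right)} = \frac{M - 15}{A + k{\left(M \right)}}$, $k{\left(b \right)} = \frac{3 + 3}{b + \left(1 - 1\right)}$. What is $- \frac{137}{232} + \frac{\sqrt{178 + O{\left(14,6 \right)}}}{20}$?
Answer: $- \frac{137}{232} + \frac{\sqrt{71230}}{400} \approx 0.076707$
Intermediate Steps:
$k{\left(b \right)} = \frac{6}{b}$ ($k{\left(b \right)} = \frac{6}{b + 0} = \frac{6}{b}$)
$O{\left(A,M \right)} = - \frac{-15 + M}{8 \left(A + \frac{6}{M}\right)}$ ($O{\left(A,M \right)} = - \frac{\left(M - 15\right) \frac{1}{A + \frac{6}{M}}}{8} = - \frac{\left(-15 + M\right) \frac{1}{A + \frac{6}{M}}}{8} = - \frac{\frac{1}{A + \frac{6}{M}} \left(-15 + M\right)}{8} = - \frac{-15 + M}{8 \left(A + \frac{6}{M}\right)}$)
$- \frac{137}{232} + \frac{\sqrt{178 + O{\left(14,6 \right)}}}{20} = - \frac{137}{232} + \frac{\sqrt{178 + \frac{1}{8} \cdot 6 \frac{1}{6 + 14 \cdot 6} \left(15 - 6\right)}}{20} = \left(-137\right) \frac{1}{232} + \sqrt{178 + \frac{1}{8} \cdot 6 \frac{1}{6 + 84} \left(15 - 6\right)} \frac{1}{20} = - \frac{137}{232} + \sqrt{178 + \frac{1}{8} \cdot 6 \cdot \frac{1}{90} \cdot 9} \cdot \frac{1}{20} = - \frac{137}{232} + \sqrt{178 + \frac{3}{40}} \cdot \frac{1}{20} = - \frac{137}{232} + \sqrt{\frac{7123}{40}} \cdot \frac{1}{20} = - \frac{137}{232} + \frac{\sqrt{71230}}{20} \cdot \frac{1}{20} = - \frac{137}{232} + \frac{\sqrt{71230}}{400}$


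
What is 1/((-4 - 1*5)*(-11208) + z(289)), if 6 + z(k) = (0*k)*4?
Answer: 1/100866 ≈ 9.9141e-6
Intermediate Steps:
z(k) = -6 (z(k) = -6 + (0*k)*4 = -6 + 0*4 = -6 + 0 = -6)
1/((-4 - 1*5)*(-11208) + z(289)) = 1/((-4 - 1*5)*(-11208) - 6) = 1/((-4 - 5)*(-11208) - 6) = 1/(-9*(-11208) - 6) = 1/(100872 - 6) = 1/100866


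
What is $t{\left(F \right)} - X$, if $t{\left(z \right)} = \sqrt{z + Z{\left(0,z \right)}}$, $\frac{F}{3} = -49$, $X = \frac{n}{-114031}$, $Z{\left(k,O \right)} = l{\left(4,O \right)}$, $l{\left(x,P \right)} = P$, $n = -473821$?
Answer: $- \frac{473821}{114031} + 7 i \sqrt{6} \approx -4.1552 + 17.146 i$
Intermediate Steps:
$Z{\left(k,O \right)} = O$
$X = \frac{473821}{114031}$ ($X = - \frac{473821}{-114031} = \left(-473821\right) \left(- \frac{1}{114031}\right) = \frac{473821}{114031} \approx 4.1552$)
$F = -147$ ($F = 3 \left(-49\right) = -147$)
$t{\left(z \right)} = \sqrt{2} \sqrt{z}$ ($t{\left(z \right)} = \sqrt{z + z} = \sqrt{2 z} = \sqrt{2} \sqrt{z}$)
$t{\left(F \right)} - X = \sqrt{2} \sqrt{-147} - \frac{473821}{114031} = \sqrt{2} \cdot 7 i \sqrt{3} - \frac{473821}{114031} = 7 i \sqrt{6} - \frac{473821}{114031} = - \frac{473821}{114031} + 7 i \sqrt{6}$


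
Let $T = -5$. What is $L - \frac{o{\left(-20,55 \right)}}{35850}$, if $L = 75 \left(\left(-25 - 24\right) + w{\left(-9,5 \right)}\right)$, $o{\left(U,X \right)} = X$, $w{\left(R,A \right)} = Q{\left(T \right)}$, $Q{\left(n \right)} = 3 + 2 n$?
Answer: $- \frac{30114011}{7170} \approx -4200.0$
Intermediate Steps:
$w{\left(R,A \right)} = -7$ ($w{\left(R,A \right)} = 3 + 2 \left(-5\right) = 3 - 10 = -7$)
$L = -4200$ ($L = 75 \left(\left(-25 - 24\right) - 7\right) = 75 \left(-49 - 7\right) = 75 \left(-56\right) = -4200$)
$L - \frac{o{\left(-20,55 \right)}}{35850} = -4200 - \frac{55}{35850} = -4200 - 55 \cdot \frac{1}{35850} = -4200 - \frac{11}{7170} = - \frac{30114011}{7170}$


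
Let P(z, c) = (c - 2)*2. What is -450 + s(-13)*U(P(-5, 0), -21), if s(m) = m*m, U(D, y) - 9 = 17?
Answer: 3944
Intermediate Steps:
P(z, c) = -4 + 2*c (P(z, c) = (-2 + c)*2 = -4 + 2*c)
U(D, y) = 26 (U(D, y) = 9 + 17 = 26)
s(m) = m²
-450 + s(-13)*U(P(-5, 0), -21) = -450 + (-13)²*26 = -450 + 169*26 = -450 + 4394 = 3944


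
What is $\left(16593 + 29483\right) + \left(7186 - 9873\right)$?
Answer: $43389$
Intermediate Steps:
$\left(16593 + 29483\right) + \left(7186 - 9873\right) = 46076 + \left(7186 - 9873\right) = 46076 - 2687 = 43389$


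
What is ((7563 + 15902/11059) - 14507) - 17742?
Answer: -272986572/11059 ≈ -24685.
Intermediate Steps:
((7563 + 15902/11059) - 14507) - 17742 = (83655119/11059 - 14507) - 17742 = -76777794/11059 - 17742 = -272986572/11059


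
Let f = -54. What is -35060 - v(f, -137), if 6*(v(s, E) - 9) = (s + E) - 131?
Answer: -105046/3 ≈ -35015.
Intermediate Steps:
v(s, E) = -77/6 + E/6 + s/6 (v(s, E) = 9 + ((s + E) - 131)/6 = 9 + ((E + s) - 131)/6 = 9 + (-131 + E + s)/6 = 9 + (-131/6 + E/6 + s/6) = -77/6 + E/6 + s/6)
-35060 - v(f, -137) = -35060 - (-77/6 + (1/6)*(-137) + (1/6)*(-54)) = -35060 - (-77/6 - 137/6 - 9) = -35060 - 1*(-134/3) = -35060 + 134/3 = -105046/3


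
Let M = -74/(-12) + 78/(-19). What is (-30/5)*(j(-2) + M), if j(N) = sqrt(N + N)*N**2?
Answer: -235/19 - 48*I ≈ -12.368 - 48.0*I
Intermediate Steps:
j(N) = sqrt(2)*N**(5/2) (j(N) = sqrt(2*N)*N**2 = (sqrt(2)*sqrt(N))*N**2 = sqrt(2)*N**(5/2))
M = 235/114 (M = -74*(-1/12) + 78*(-1/19) = 37/6 - 78/19 = 235/114 ≈ 2.0614)
(-30/5)*(j(-2) + M) = (-30/5)*(sqrt(2)*(-2)**(5/2) + 235/114) = (-30*1/5)*(sqrt(2)*(4*I*sqrt(2)) + 235/114) = -6*(8*I + 235/114) = -6*(235/114 + 8*I) = -235/19 - 48*I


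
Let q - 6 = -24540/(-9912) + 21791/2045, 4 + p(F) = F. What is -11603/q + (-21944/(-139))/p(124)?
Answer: -13592062487659/22459905645 ≈ -605.17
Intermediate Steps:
p(F) = -4 + F
q = 32316411/1689170 (q = 6 + (-24540/(-9912) + 21791/2045) = 6 + (-24540*(-1/9912) + 21791*(1/2045)) = 6 + (2045/826 + 21791/2045) = 6 + 22181391/1689170 = 32316411/1689170 ≈ 19.132)
-11603/q + (-21944/(-139))/p(124) = -11603/32316411/1689170 + (-21944/(-139))/(-4 + 124) = -11603*1689170/32316411 - 21944*(-1/139)/120 = -19599439510/32316411 + (21944/139)*(1/120) = -19599439510/32316411 + 2743/2085 = -13592062487659/22459905645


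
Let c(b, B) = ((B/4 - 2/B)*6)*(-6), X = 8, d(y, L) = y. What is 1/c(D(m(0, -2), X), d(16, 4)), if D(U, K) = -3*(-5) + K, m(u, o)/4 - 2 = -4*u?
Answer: -2/279 ≈ -0.0071685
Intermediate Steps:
m(u, o) = 8 - 16*u (m(u, o) = 8 + 4*(-4*u) = 8 - 16*u)
D(U, K) = 15 + K
c(b, B) = -9*B + 72/B (c(b, B) = ((B*(¼) - 2/B)*6)*(-6) = ((B/4 - 2/B)*6)*(-6) = ((-2/B + B/4)*6)*(-6) = (-12/B + 3*B/2)*(-6) = -9*B + 72/B)
1/c(D(m(0, -2), X), d(16, 4)) = 1/(-9*16 + 72/16) = 1/(-144 + 72*(1/16)) = 1/(-144 + 9/2) = 1/(-279/2) = -2/279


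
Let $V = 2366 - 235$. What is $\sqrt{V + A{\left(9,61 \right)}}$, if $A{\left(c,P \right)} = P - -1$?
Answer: $\sqrt{2193} \approx 46.829$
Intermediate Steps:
$A{\left(c,P \right)} = 1 + P$ ($A{\left(c,P \right)} = P + 1 = 1 + P$)
$V = 2131$
$\sqrt{V + A{\left(9,61 \right)}} = \sqrt{2131 + \left(1 + 61\right)} = \sqrt{2131 + 62} = \sqrt{2193}$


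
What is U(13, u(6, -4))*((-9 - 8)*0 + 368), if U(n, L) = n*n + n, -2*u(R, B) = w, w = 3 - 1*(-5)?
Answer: 66976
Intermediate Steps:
w = 8 (w = 3 + 5 = 8)
u(R, B) = -4 (u(R, B) = -½*8 = -4)
U(n, L) = n + n² (U(n, L) = n² + n = n + n²)
U(13, u(6, -4))*((-9 - 8)*0 + 368) = (13*(1 + 13))*((-9 - 8)*0 + 368) = (13*14)*(-17*0 + 368) = 182*(0 + 368) = 182*368 = 66976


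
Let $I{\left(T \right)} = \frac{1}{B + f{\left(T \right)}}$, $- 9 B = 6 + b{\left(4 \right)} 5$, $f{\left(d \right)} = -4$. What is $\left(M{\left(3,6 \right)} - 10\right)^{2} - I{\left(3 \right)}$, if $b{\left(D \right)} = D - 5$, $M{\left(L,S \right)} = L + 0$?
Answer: $\frac{1822}{37} \approx 49.243$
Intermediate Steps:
$M{\left(L,S \right)} = L$
$b{\left(D \right)} = -5 + D$
$B = - \frac{1}{9}$ ($B = - \frac{6 + \left(-5 + 4\right) 5}{9} = - \frac{6 - 5}{9} = \left(- \frac{1}{9}\right) 1 = - \frac{1}{9} \approx -0.11111$)
$I{\left(T \right)} = - \frac{9}{37}$ ($I{\left(T \right)} = \frac{1}{- \frac{1}{9} - 4} = \frac{1}{- \frac{37}{9}} = - \frac{9}{37}$)
$\left(M{\left(3,6 \right)} - 10\right)^{2} - I{\left(3 \right)} = \left(3 - 10\right)^{2} - - \frac{9}{37} = \left(-7\right)^{2} + \frac{9}{37} = 49 + \frac{9}{37} = \frac{1822}{37}$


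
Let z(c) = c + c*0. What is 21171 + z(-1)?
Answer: 21170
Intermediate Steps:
z(c) = c (z(c) = c + 0 = c)
21171 + z(-1) = 21171 - 1 = 21170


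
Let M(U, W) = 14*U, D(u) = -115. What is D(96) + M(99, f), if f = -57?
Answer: 1271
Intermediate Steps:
D(96) + M(99, f) = -115 + 14*99 = -115 + 1386 = 1271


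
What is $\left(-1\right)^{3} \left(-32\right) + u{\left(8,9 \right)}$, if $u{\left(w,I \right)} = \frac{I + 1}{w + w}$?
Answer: $\frac{261}{8} \approx 32.625$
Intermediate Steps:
$u{\left(w,I \right)} = \frac{1 + I}{2 w}$
$\left(-1\right)^{3} \left(-32\right) + u{\left(8,9 \right)} = \left(-1\right)^{3} \left(-32\right) + \frac{1 + 9}{2 \cdot 8} = \left(-1\right) \left(-32\right) + \frac{1}{2} \cdot \frac{1}{8} \cdot 10 = 32 + \frac{5}{8} = \frac{261}{8}$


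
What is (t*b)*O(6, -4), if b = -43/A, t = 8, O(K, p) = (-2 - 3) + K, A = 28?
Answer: -86/7 ≈ -12.286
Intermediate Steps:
O(K, p) = -5 + K
b = -43/28 ≈ -1.5357
(t*b)*O(6, -4) = (8*(-43/28))*(-5 + 6) = -86/7*1 = -86/7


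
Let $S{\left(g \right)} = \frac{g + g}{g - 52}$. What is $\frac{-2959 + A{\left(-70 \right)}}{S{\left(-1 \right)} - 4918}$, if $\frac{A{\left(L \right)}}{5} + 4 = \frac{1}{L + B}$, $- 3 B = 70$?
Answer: $\frac{2947277}{4865504} \approx 0.60575$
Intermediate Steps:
$B = - \frac{70}{3}$ ($B = \left(- \frac{1}{3}\right) 70 = - \frac{70}{3} \approx -23.333$)
$S{\left(g \right)} = \frac{2 g}{-52 + g}$
$A{\left(L \right)} = -20 + \frac{5}{- \frac{70}{3} + L}$ ($A{\left(L \right)} = -20 + \frac{5}{L - \frac{70}{3}} = -20 + \frac{5}{- \frac{70}{3} + L}$)
$\frac{-2959 + A{\left(-70 \right)}}{S{\left(-1 \right)} - 4918} = \frac{-2959 + \frac{5 \left(283 - -840\right)}{-70 + 3 \left(-70\right)}}{2 \left(-1\right) \frac{1}{-52 - 1} - 4918} = \frac{-2959 + \frac{5 \left(283 + 840\right)}{-70 - 210}}{2 \left(-1\right) \frac{1}{-53} - 4918} = \frac{-2959 + 5 \frac{1}{-280} \cdot 1123}{2 \left(-1\right) \left(- \frac{1}{53}\right) - 4918} = \frac{-2959 + 5 \left(- \frac{1}{280}\right) 1123}{\frac{2}{53} - 4918} = \frac{-2959 - \frac{1123}{56}}{- \frac{260652}{53}} = \left(- \frac{166827}{56}\right) \left(- \frac{53}{260652}\right) = \frac{2947277}{4865504}$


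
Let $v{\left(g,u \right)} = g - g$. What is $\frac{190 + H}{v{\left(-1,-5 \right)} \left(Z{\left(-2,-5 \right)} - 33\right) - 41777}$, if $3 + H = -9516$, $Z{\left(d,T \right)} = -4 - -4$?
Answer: $\frac{9329}{41777} \approx 0.2233$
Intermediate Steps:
$v{\left(g,u \right)} = 0$
$Z{\left(d,T \right)} = 0$ ($Z{\left(d,T \right)} = -4 + 4 = 0$)
$H = -9519$ ($H = -3 - 9516 = -9519$)
$\frac{190 + H}{v{\left(-1,-5 \right)} \left(Z{\left(-2,-5 \right)} - 33\right) - 41777} = \frac{190 - 9519}{0 \left(0 - 33\right) - 41777} = - \frac{9329}{0 \left(-33\right) - 41777} = - \frac{9329}{0 - 41777} = - \frac{9329}{-41777} = \left(-9329\right) \left(- \frac{1}{41777}\right) = \frac{9329}{41777}$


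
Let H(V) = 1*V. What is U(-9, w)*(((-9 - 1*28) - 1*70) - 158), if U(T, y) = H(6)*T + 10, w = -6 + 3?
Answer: 11660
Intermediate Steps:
H(V) = V
w = -3
U(T, y) = 10 + 6*T (U(T, y) = 6*T + 10 = 10 + 6*T)
U(-9, w)*(((-9 - 1*28) - 1*70) - 158) = (10 + 6*(-9))*(((-9 - 1*28) - 1*70) - 158) = (10 - 54)*(((-9 - 28) - 70) - 158) = -44*((-37 - 70) - 158) = -44*(-107 - 158) = -44*(-265) = 11660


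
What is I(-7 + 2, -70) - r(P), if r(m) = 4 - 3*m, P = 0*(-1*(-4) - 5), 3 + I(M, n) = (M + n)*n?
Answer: 5243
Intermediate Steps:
I(M, n) = -3 + n*(M + n) (I(M, n) = -3 + (M + n)*n = -3 + n*(M + n))
P = 0 (P = 0*(4 - 5) = 0*(-1) = 0)
I(-7 + 2, -70) - r(P) = (-3 + (-70)² + (-7 + 2)*(-70)) - (4 - 3*0) = (-3 + 4900 - 5*(-70)) - (4 + 0) = (-3 + 4900 + 350) - 1*4 = 5247 - 4 = 5243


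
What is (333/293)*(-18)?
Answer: -5994/293 ≈ -20.457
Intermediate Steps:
(333/293)*(-18) = -5994/293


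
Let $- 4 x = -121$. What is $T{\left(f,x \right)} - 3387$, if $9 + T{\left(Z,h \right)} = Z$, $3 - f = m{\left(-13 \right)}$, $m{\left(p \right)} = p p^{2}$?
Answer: $-1196$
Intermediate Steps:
$x = \frac{121}{4}$ ($x = \left(- \frac{1}{4}\right) \left(-121\right) = \frac{121}{4} \approx 30.25$)
$m{\left(p \right)} = p^{3}$
$f = 2200$ ($f = 3 - \left(-13\right)^{3} = 3 - -2197 = 3 + 2197 = 2200$)
$T{\left(Z,h \right)} = -9 + Z$
$T{\left(f,x \right)} - 3387 = \left(-9 + 2200\right) - 3387 = 2191 - 3387 = -1196$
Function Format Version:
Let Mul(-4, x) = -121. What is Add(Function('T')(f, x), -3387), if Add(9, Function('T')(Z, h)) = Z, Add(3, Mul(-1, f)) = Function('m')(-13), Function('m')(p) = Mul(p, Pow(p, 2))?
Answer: -1196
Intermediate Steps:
x = Rational(121, 4) (x = Mul(Rational(-1, 4), -121) = Rational(121, 4) ≈ 30.250)
Function('m')(p) = Pow(p, 3)
f = 2200 (f = Add(3, Mul(-1, Pow(-13, 3))) = Add(3, Mul(-1, -2197)) = Add(3, 2197) = 2200)
Function('T')(Z, h) = Add(-9, Z)
Add(Function('T')(f, x), -3387) = Add(Add(-9, 2200), -3387) = Add(2191, -3387) = -1196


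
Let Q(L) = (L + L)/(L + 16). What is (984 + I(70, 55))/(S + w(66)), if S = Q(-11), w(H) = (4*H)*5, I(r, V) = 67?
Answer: 5255/6578 ≈ 0.79887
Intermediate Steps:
w(H) = 20*H
Q(L) = 2*L/(16 + L) (Q(L) = (2*L)/(16 + L) = 2*L/(16 + L))
S = -22/5 (S = 2*(-11)/(16 - 11) = 2*(-11)/5 = 2*(-11)*(⅕) = -22/5 ≈ -4.4000)
(984 + I(70, 55))/(S + w(66)) = (984 + 67)/(-22/5 + 20*66) = 1051/(-22/5 + 1320) = 1051/(6578/5) = 1051*(5/6578) = 5255/6578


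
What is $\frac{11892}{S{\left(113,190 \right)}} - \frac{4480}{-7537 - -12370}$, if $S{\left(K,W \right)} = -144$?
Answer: $- \frac{1614421}{19332} \approx -83.51$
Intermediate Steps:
$\frac{11892}{S{\left(113,190 \right)}} - \frac{4480}{-7537 - -12370} = \frac{11892}{-144} - \frac{4480}{-7537 - -12370} = 11892 \left(- \frac{1}{144}\right) - \frac{4480}{-7537 + 12370} = - \frac{991}{12} - \frac{4480}{4833} = - \frac{1614421}{19332}$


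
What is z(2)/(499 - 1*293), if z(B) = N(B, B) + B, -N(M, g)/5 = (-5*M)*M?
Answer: 51/103 ≈ 0.49515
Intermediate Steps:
N(M, g) = 25*M**2 (N(M, g) = -5*(-5*M)*M = -(-25)*M**2 = 25*M**2)
z(B) = B + 25*B**2 (z(B) = 25*B**2 + B = B + 25*B**2)
z(2)/(499 - 1*293) = (2*(1 + 25*2))/(499 - 1*293) = (2*(1 + 50))/(499 - 293) = (2*51)/206 = 102*(1/206) = 51/103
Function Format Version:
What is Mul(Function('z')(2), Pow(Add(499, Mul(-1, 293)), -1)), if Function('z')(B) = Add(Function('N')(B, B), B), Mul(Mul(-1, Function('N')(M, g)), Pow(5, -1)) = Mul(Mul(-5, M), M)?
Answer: Rational(51, 103) ≈ 0.49515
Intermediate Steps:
Function('N')(M, g) = Mul(25, Pow(M, 2)) (Function('N')(M, g) = Mul(-5, Mul(Mul(-5, M), M)) = Mul(-5, Mul(-5, Pow(M, 2))) = Mul(25, Pow(M, 2)))
Function('z')(B) = Add(B, Mul(25, Pow(B, 2))) (Function('z')(B) = Add(Mul(25, Pow(B, 2)), B) = Add(B, Mul(25, Pow(B, 2))))
Mul(Function('z')(2), Pow(Add(499, Mul(-1, 293)), -1)) = Mul(Mul(2, Add(1, Mul(25, 2))), Pow(Add(499, Mul(-1, 293)), -1)) = Mul(Mul(2, Add(1, 50)), Pow(Add(499, -293), -1)) = Mul(Mul(2, 51), Pow(206, -1)) = Mul(102, Rational(1, 206)) = Rational(51, 103)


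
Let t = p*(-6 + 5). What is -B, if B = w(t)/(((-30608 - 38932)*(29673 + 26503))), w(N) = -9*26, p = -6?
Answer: -39/651079840 ≈ -5.9900e-8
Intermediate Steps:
t = 6 (t = -6*(-6 + 5) = -6*(-1) = 6)
w(N) = -234
B = 39/651079840 (B = -234*1/((-30608 - 38932)*(29673 + 26503)) = -234/((-69540*56176)) = -234/(-3906479040) = -234*(-1/3906479040) = 39/651079840 ≈ 5.9900e-8)
-B = -1*39/651079840 = -39/651079840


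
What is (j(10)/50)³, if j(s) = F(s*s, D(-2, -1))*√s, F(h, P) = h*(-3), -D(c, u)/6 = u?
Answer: -2160*√10 ≈ -6830.5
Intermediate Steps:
D(c, u) = -6*u
F(h, P) = -3*h
j(s) = -3*s^(5/2) (j(s) = (-3*s*s)*√s = (-3*s²)*√s = -3*s^(5/2))
(j(10)/50)³ = (-300*√10/50)³ = (-300*√10*(1/50))³ = (-6*√10)³ = -2160*√10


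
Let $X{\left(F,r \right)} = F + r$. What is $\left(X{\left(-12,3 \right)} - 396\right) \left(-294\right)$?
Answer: $119070$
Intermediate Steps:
$\left(X{\left(-12,3 \right)} - 396\right) \left(-294\right) = \left(\left(-12 + 3\right) - 396\right) \left(-294\right) = \left(-9 - 396\right) \left(-294\right) = \left(-405\right) \left(-294\right) = 119070$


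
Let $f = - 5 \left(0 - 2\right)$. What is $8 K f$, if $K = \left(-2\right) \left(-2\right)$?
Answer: $320$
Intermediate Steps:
$K = 4$
$f = 10$ ($f = \left(-5\right) \left(-2\right) = 10$)
$8 K f = 8 \cdot 4 \cdot 10 = 32 \cdot 10 = 320$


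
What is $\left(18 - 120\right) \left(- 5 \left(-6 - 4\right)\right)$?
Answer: $-5100$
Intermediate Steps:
$\left(18 - 120\right) \left(- 5 \left(-6 - 4\right)\right) = - 102 \left(\left(-5\right) \left(-10\right)\right) = \left(-102\right) 50 = -5100$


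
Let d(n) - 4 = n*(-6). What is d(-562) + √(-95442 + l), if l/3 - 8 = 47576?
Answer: 3376 + √47310 ≈ 3593.5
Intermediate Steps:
l = 142752 (l = 24 + 3*47576 = 24 + 142728 = 142752)
d(n) = 4 - 6*n (d(n) = 4 + n*(-6) = 4 - 6*n)
d(-562) + √(-95442 + l) = (4 - 6*(-562)) + √(-95442 + 142752) = (4 + 3372) + √47310 = 3376 + √47310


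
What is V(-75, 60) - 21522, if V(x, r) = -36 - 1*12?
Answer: -21570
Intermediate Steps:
V(x, r) = -48 (V(x, r) = -36 - 12 = -48)
V(-75, 60) - 21522 = -48 - 21522 = -21570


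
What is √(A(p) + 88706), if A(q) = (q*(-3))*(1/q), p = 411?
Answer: √88703 ≈ 297.83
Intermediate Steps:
A(q) = -3 (A(q) = (-3*q)/q = -3)
√(A(p) + 88706) = √(-3 + 88706) = √88703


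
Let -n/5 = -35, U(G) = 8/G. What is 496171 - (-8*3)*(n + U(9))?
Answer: 1501177/3 ≈ 5.0039e+5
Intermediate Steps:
n = 175 (n = -5*(-35) = 175)
496171 - (-8*3)*(n + U(9)) = 496171 - (-8*3)*(175 + 8/9) = 496171 - (-24)*(175 + 8*(⅑)) = 496171 - (-24)*(175 + 8/9) = 496171 - (-24)*1583/9 = 496171 - 1*(-12664/3) = 496171 + 12664/3 = 1501177/3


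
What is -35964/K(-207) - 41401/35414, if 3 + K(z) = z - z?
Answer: 424501631/35414 ≈ 11987.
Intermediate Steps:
K(z) = -3 (K(z) = -3 + (z - z) = -3 + 0 = -3)
-35964/K(-207) - 41401/35414 = -35964/(-3) - 41401/35414 = -35964*(-⅓) - 41401*1/35414 = 11988 - 41401/35414 = 424501631/35414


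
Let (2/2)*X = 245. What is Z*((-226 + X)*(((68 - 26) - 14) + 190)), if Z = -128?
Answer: -530176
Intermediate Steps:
X = 245
Z*((-226 + X)*(((68 - 26) - 14) + 190)) = -128*(-226 + 245)*(((68 - 26) - 14) + 190) = -2432*((42 - 14) + 190) = -2432*(28 + 190) = -2432*218 = -128*4142 = -530176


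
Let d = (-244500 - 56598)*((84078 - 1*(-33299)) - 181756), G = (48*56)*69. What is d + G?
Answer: 19384573614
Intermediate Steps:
G = 185472 (G = 2688*69 = 185472)
d = 19384388142 (d = -301098*((84078 + 33299) - 181756) = -301098*(117377 - 181756) = -301098*(-64379) = 19384388142)
d + G = 19384388142 + 185472 = 19384573614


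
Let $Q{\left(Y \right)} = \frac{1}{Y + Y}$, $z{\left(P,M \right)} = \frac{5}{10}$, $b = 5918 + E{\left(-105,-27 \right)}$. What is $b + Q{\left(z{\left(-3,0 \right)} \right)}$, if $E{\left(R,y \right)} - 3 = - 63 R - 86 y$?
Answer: $14859$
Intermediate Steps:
$E{\left(R,y \right)} = 3 - 86 y - 63 R$ ($E{\left(R,y \right)} = 3 - \left(63 R + 86 y\right) = 3 - 86 y - 63 R$)
$b = 14858$ ($b = 5918 - -8940 = 5918 + \left(3 + 2322 + 6615\right) = 5918 + 8940 = 14858$)
$z{\left(P,M \right)} = \frac{1}{2}$ ($z{\left(P,M \right)} = 5 \cdot \frac{1}{10} = \frac{1}{2}$)
$Q{\left(Y \right)} = \frac{1}{2 Y}$
$b + Q{\left(z{\left(-3,0 \right)} \right)} = 14858 + \frac{\frac{1}{\frac{1}{2}}}{2} = 14858 + \frac{1}{2} \cdot 2 = 14858 + 1 = 14859$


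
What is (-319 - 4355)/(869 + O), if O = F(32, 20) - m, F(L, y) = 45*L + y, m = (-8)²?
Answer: -1558/755 ≈ -2.0636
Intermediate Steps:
m = 64
F(L, y) = y + 45*L
O = 1396 (O = (20 + 45*32) - 1*64 = (20 + 1440) - 64 = 1460 - 64 = 1396)
(-319 - 4355)/(869 + O) = (-319 - 4355)/(869 + 1396) = -4674/2265 = -4674*1/2265 = -1558/755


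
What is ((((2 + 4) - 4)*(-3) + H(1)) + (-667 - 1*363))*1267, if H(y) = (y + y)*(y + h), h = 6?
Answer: -1294874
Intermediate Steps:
H(y) = 2*y*(6 + y) (H(y) = (y + y)*(y + 6) = (2*y)*(6 + y) = 2*y*(6 + y))
((((2 + 4) - 4)*(-3) + H(1)) + (-667 - 1*363))*1267 = ((((2 + 4) - 4)*(-3) + 2*1*(6 + 1)) + (-667 - 1*363))*1267 = (((6 - 4)*(-3) + 2*1*7) + (-667 - 363))*1267 = ((2*(-3) + 14) - 1030)*1267 = ((-6 + 14) - 1030)*1267 = (8 - 1030)*1267 = -1022*1267 = -1294874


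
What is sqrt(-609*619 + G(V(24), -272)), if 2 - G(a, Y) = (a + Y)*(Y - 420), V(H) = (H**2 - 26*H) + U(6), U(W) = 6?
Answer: I*sqrt(594257) ≈ 770.88*I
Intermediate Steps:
V(H) = 6 + H**2 - 26*H (V(H) = (H**2 - 26*H) + 6 = 6 + H**2 - 26*H)
G(a, Y) = 2 - (-420 + Y)*(Y + a) (G(a, Y) = 2 - (a + Y)*(Y - 420) = 2 - (Y + a)*(-420 + Y) = 2 - (-420 + Y)*(Y + a))
sqrt(-609*619 + G(V(24), -272)) = sqrt(-609*619 + (2 - 1*(-272)**2 + 420*(-272) + 420*(6 + 24**2 - 26*24) - 1*(-272)*(6 + 24**2 - 26*24))) = sqrt(-376971 + (2 - 1*73984 - 114240 + 420*(6 + 576 - 624) - 1*(-272)*(6 + 576 - 624))) = sqrt(-376971 + (2 - 73984 - 114240 + 420*(-42) - 1*(-272)*(-42))) = sqrt(-376971 + (2 - 73984 - 114240 - 17640 - 11424)) = sqrt(-376971 - 217286) = sqrt(-594257) = I*sqrt(594257)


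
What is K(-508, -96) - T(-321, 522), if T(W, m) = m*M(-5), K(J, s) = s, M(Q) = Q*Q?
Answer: -13146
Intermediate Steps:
M(Q) = Q²
T(W, m) = 25*m (T(W, m) = m*(-5)² = m*25 = 25*m)
K(-508, -96) - T(-321, 522) = -96 - 25*522 = -96 - 1*13050 = -96 - 13050 = -13146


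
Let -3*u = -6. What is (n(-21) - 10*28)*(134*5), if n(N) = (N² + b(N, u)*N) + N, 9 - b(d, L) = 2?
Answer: -4690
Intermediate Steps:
u = 2 (u = -⅓*(-6) = 2)
b(d, L) = 7 (b(d, L) = 9 - 1*2 = 9 - 2 = 7)
n(N) = N² + 8*N (n(N) = (N² + 7*N) + N = N² + 8*N)
(n(-21) - 10*28)*(134*5) = (-21*(8 - 21) - 10*28)*(134*5) = (-21*(-13) - 280)*670 = (273 - 280)*670 = -7*670 = -4690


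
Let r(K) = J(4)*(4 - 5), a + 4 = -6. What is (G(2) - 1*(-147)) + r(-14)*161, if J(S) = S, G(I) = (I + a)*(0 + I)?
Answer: -513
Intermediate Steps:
a = -10 (a = -4 - 6 = -10)
G(I) = I*(-10 + I) (G(I) = (I - 10)*(0 + I) = (-10 + I)*I = I*(-10 + I))
r(K) = -4 (r(K) = 4*(4 - 5) = 4*(-1) = -4)
(G(2) - 1*(-147)) + r(-14)*161 = (2*(-10 + 2) - 1*(-147)) - 4*161 = (2*(-8) + 147) - 644 = (-16 + 147) - 644 = 131 - 644 = -513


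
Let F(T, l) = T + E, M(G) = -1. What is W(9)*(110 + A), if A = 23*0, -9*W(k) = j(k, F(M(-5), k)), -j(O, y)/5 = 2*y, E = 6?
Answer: 5500/9 ≈ 611.11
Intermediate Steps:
F(T, l) = 6 + T (F(T, l) = T + 6 = 6 + T)
j(O, y) = -10*y
W(k) = 50/9 (W(k) = -(-10)*(6 - 1)/9 = -(-10)*5/9 = -1/9*(-50) = 50/9)
A = 0
W(9)*(110 + A) = 50*(110 + 0)/9 = (50/9)*110 = 5500/9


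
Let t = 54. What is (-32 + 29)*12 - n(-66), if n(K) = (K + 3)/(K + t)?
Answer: -165/4 ≈ -41.250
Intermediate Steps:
n(K) = (3 + K)/(54 + K) (n(K) = (K + 3)/(K + 54) = (3 + K)/(54 + K))
(-32 + 29)*12 - n(-66) = (-32 + 29)*12 - (3 - 66)/(54 - 66) = -3*12 - (-63)/(-12) = -36 - (-1)*(-63)/12 = -36 - 1*21/4 = -36 - 21/4 = -165/4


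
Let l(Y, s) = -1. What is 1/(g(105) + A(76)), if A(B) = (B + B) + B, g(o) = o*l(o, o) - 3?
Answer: 1/120 ≈ 0.0083333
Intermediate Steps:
g(o) = -3 - o (g(o) = o*(-1) - 3 = -o - 3 = -3 - o)
A(B) = 3*B (A(B) = 2*B + B = 3*B)
1/(g(105) + A(76)) = 1/((-3 - 1*105) + 3*76) = 1/((-3 - 105) + 228) = 1/(-108 + 228) = 1/120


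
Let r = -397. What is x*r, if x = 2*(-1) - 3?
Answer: 1985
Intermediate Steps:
x = -5 (x = -2 - 3 = -5)
x*r = -5*(-397) = 1985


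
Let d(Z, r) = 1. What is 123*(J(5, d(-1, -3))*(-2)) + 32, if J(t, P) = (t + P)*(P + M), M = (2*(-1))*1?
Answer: 1508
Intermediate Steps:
M = -2 (M = -2*1 = -2)
J(t, P) = (-2 + P)*(P + t) (J(t, P) = (t + P)*(P - 2) = (P + t)*(-2 + P) = (-2 + P)*(P + t))
123*(J(5, d(-1, -3))*(-2)) + 32 = 123*((1**2 - 2*1 - 2*5 + 1*5)*(-2)) + 32 = 123*((1 - 2 - 10 + 5)*(-2)) + 32 = 123*(-6*(-2)) + 32 = 123*12 + 32 = 1476 + 32 = 1508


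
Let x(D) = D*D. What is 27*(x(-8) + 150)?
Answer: 5778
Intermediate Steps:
x(D) = D²
27*(x(-8) + 150) = 27*((-8)² + 150) = 27*(64 + 150) = 27*214 = 5778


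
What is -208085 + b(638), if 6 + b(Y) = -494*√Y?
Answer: -208091 - 494*√638 ≈ -2.2057e+5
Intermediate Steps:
b(Y) = -6 - 494*√Y
-208085 + b(638) = -208085 + (-6 - 494*√638) = -208091 - 494*√638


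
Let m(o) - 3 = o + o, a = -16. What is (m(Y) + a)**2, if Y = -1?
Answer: 225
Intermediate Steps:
m(o) = 3 + 2*o (m(o) = 3 + (o + o) = 3 + 2*o)
(m(Y) + a)**2 = ((3 + 2*(-1)) - 16)**2 = ((3 - 2) - 16)**2 = (1 - 16)**2 = (-15)**2 = 225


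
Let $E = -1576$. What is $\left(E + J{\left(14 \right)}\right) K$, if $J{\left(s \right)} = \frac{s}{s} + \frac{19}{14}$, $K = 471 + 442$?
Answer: $- \frac{20114303}{14} \approx -1.4367 \cdot 10^{6}$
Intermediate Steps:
$K = 913$
$J{\left(s \right)} = \frac{33}{14}$ ($J{\left(s \right)} = 1 + 19 \cdot \frac{1}{14} = 1 + \frac{19}{14} = \frac{33}{14}$)
$\left(E + J{\left(14 \right)}\right) K = \left(-1576 + \frac{33}{14}\right) 913 = \left(- \frac{22031}{14}\right) 913 = - \frac{20114303}{14}$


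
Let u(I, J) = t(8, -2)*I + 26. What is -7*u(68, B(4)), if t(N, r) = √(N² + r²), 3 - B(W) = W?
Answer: -182 - 952*√17 ≈ -4107.2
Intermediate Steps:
B(W) = 3 - W
u(I, J) = 26 + 2*I*√17 (u(I, J) = √(8² + (-2)²)*I + 26 = √(64 + 4)*I + 26 = √68*I + 26 = (2*√17)*I + 26 = 2*I*√17 + 26 = 26 + 2*I*√17)
-7*u(68, B(4)) = -7*(26 + 2*68*√17) = -7*(26 + 136*√17) = -182 - 952*√17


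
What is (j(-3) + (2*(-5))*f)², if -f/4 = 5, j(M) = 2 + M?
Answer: 39601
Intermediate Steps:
f = -20 (f = -4*5 = -20)
(j(-3) + (2*(-5))*f)² = ((2 - 3) + (2*(-5))*(-20))² = (-1 - 10*(-20))² = (-1 + 200)² = 199² = 39601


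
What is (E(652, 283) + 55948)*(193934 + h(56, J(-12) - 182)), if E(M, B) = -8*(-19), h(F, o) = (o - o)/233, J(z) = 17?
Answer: 10879697400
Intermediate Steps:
h(F, o) = 0 (h(F, o) = 0*(1/233) = 0)
E(M, B) = 152
(E(652, 283) + 55948)*(193934 + h(56, J(-12) - 182)) = (152 + 55948)*(193934 + 0) = 56100*193934 = 10879697400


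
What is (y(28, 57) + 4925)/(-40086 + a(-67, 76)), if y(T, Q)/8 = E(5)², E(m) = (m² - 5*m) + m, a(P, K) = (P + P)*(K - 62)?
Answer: -5125/41962 ≈ -0.12213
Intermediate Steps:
a(P, K) = 2*P*(-62 + K) (a(P, K) = (2*P)*(-62 + K) = 2*P*(-62 + K))
E(m) = m² - 4*m
y(T, Q) = 200 (y(T, Q) = 8*(5*(-4 + 5))² = 8*(5*1)² = 8*5² = 8*25 = 200)
(y(28, 57) + 4925)/(-40086 + a(-67, 76)) = (200 + 4925)/(-40086 + 2*(-67)*(-62 + 76)) = 5125/(-40086 + 2*(-67)*14) = 5125/(-40086 - 1876) = 5125/(-41962) = 5125*(-1/41962) = -5125/41962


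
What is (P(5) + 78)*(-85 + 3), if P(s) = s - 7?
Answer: -6232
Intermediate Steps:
P(s) = -7 + s
(P(5) + 78)*(-85 + 3) = ((-7 + 5) + 78)*(-85 + 3) = (-2 + 78)*(-82) = 76*(-82) = -6232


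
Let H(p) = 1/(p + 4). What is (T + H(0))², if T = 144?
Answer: 332929/16 ≈ 20808.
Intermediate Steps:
H(p) = 1/(4 + p)
(T + H(0))² = (144 + 1/(4 + 0))² = (144 + 1/4)² = (144 + ¼)² = (577/4)² = 332929/16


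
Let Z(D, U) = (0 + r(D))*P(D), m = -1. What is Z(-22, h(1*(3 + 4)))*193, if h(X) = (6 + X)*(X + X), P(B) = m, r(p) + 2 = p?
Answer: 4632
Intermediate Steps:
r(p) = -2 + p
P(B) = -1
h(X) = 2*X*(6 + X) (h(X) = (6 + X)*(2*X) = 2*X*(6 + X))
Z(D, U) = 2 - D (Z(D, U) = (0 + (-2 + D))*(-1) = (-2 + D)*(-1) = 2 - D)
Z(-22, h(1*(3 + 4)))*193 = (2 - 1*(-22))*193 = (2 + 22)*193 = 24*193 = 4632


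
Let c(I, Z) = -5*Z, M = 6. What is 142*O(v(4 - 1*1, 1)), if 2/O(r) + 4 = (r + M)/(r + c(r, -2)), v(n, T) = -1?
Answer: -2556/31 ≈ -82.452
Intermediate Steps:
O(r) = 2/(-4 + (6 + r)/(10 + r)) (O(r) = 2/(-4 + (r + 6)/(r - 5*(-2))) = 2/(-4 + (6 + r)/(r + 10)) = 2/(-4 + (6 + r)/(10 + r)))
142*O(v(4 - 1*1, 1)) = 142*(2*(-10 - 1*(-1))/(34 + 3*(-1))) = 142*(2*(-10 + 1)/(34 - 3)) = 142*(2*(-9)/31) = 142*(2*(1/31)*(-9)) = 142*(-18/31) = -2556/31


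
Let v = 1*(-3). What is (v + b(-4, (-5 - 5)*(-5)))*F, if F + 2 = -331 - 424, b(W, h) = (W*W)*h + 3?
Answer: -605600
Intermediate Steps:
b(W, h) = 3 + h*W² (b(W, h) = W²*h + 3 = h*W² + 3 = 3 + h*W²)
v = -3
F = -757 (F = -2 + (-331 - 424) = -2 - 755 = -757)
(v + b(-4, (-5 - 5)*(-5)))*F = (-3 + (3 + ((-5 - 5)*(-5))*(-4)²))*(-757) = (-3 + (3 - 10*(-5)*16))*(-757) = (-3 + (3 + 50*16))*(-757) = (-3 + (3 + 800))*(-757) = (-3 + 803)*(-757) = 800*(-757) = -605600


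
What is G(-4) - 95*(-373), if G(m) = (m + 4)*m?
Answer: 35435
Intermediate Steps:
G(m) = m*(4 + m) (G(m) = (4 + m)*m = m*(4 + m))
G(-4) - 95*(-373) = -4*(4 - 4) - 95*(-373) = -4*0 + 35435 = 0 + 35435 = 35435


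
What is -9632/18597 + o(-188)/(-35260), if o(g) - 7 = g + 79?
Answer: -168863713/327865110 ≈ -0.51504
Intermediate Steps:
o(g) = 86 + g (o(g) = 7 + (g + 79) = 7 + (79 + g) = 86 + g)
-9632/18597 + o(-188)/(-35260) = -9632/18597 + (86 - 188)/(-35260) = -9632*1/18597 - 102*(-1/35260) = -9632/18597 + 51/17630 = -168863713/327865110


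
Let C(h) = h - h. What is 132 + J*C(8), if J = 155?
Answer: 132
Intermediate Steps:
C(h) = 0
132 + J*C(8) = 132 + 155*0 = 132 + 0 = 132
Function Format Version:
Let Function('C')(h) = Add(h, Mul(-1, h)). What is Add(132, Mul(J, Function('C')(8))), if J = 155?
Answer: 132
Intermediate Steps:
Function('C')(h) = 0
Add(132, Mul(J, Function('C')(8))) = Add(132, Mul(155, 0)) = Add(132, 0) = 132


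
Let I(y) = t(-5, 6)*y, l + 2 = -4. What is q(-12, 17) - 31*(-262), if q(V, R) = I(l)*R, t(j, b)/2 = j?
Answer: 9142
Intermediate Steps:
l = -6 (l = -2 - 4 = -6)
t(j, b) = 2*j
I(y) = -10*y (I(y) = (2*(-5))*y = -10*y)
q(V, R) = 60*R (q(V, R) = (-10*(-6))*R = 60*R)
q(-12, 17) - 31*(-262) = 60*17 - 31*(-262) = 1020 + 8122 = 9142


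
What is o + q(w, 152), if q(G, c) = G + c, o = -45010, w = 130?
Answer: -44728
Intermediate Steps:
o + q(w, 152) = -45010 + (130 + 152) = -45010 + 282 = -44728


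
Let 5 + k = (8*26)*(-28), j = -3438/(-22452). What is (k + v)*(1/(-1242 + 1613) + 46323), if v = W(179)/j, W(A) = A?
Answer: -6555656680138/30369 ≈ -2.1587e+8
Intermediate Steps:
j = 573/3742 (j = -3438*(-1/22452) = 573/3742 ≈ 0.15313)
v = 669818/573 (v = 179/(573/3742) = 179*(3742/573) = 669818/573 ≈ 1169.0)
k = -5829 (k = -5 + (8*26)*(-28) = -5 + 208*(-28) = -5 - 5824 = -5829)
(k + v)*(1/(-1242 + 1613) + 46323) = (-5829 + 669818/573)*(1/(-1242 + 1613) + 46323) = -2670199*(1/371 + 46323)/573 = -2670199/573*17185834/371 = -6555656680138/30369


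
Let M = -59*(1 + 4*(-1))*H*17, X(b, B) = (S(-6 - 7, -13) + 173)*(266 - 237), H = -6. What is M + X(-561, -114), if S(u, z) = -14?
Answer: -13443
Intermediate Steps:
X(b, B) = 4611 (X(b, B) = (-14 + 173)*(266 - 237) = 159*29 = 4611)
M = -18054 (M = -59*(1 + 4*(-1))*(-6)*17 = -59*(1 - 4)*(-6)*17 = -(-177)*(-6)*17 = -59*18*17 = -1062*17 = -18054)
M + X(-561, -114) = -18054 + 4611 = -13443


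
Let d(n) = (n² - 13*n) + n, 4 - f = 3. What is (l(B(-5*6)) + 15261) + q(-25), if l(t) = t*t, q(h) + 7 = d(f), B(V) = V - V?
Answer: 15243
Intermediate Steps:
f = 1 (f = 4 - 1*3 = 4 - 3 = 1)
B(V) = 0
d(n) = n² - 12*n
q(h) = -18 (q(h) = -7 + 1*(-12 + 1) = -7 + 1*(-11) = -7 - 11 = -18)
l(t) = t²
(l(B(-5*6)) + 15261) + q(-25) = (0² + 15261) - 18 = (0 + 15261) - 18 = 15261 - 18 = 15243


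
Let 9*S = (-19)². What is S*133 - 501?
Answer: 43504/9 ≈ 4833.8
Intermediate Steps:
S = 361/9 (S = (⅑)*(-19)² = (⅑)*361 = 361/9 ≈ 40.111)
S*133 - 501 = (361/9)*133 - 501 = 48013/9 - 501 = 43504/9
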